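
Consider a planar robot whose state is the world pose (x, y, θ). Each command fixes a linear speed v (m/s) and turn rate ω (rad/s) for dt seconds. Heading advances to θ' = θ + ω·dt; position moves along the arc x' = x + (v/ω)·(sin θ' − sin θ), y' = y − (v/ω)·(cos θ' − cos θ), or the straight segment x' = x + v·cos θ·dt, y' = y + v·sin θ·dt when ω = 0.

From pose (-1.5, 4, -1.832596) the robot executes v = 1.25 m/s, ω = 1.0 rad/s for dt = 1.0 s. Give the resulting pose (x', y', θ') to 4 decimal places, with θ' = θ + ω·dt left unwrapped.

θ' = -1.8326 + 1.0·1.0 = -0.8326
R = v/ω = 1.25/1.0 = 1.2500
x' = -1.5 + 1.2500·(sin -0.8326 − sin -1.8326) = -1.2172
y' = 4 − 1.2500·(cos -0.8326 − cos -1.8326) = 2.8353

(-1.2172, 2.8353, -0.8326)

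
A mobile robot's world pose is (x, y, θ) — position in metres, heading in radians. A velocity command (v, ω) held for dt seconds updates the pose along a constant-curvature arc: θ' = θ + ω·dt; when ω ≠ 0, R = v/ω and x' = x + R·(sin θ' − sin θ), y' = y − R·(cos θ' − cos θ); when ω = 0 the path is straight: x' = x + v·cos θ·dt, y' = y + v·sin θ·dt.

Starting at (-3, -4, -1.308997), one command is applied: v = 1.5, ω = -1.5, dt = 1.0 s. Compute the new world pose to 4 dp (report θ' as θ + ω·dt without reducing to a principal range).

θ' = -1.3090 + -1.5·1.0 = -2.8090
R = v/ω = 1.5/-1.5 = -1.0000
x' = -3 + -1.0000·(sin -2.8090 − sin -1.3090) = -3.6394
y' = -4 − -1.0000·(cos -2.8090 − cos -1.3090) = -5.2040

(-3.6394, -5.2040, -2.8090)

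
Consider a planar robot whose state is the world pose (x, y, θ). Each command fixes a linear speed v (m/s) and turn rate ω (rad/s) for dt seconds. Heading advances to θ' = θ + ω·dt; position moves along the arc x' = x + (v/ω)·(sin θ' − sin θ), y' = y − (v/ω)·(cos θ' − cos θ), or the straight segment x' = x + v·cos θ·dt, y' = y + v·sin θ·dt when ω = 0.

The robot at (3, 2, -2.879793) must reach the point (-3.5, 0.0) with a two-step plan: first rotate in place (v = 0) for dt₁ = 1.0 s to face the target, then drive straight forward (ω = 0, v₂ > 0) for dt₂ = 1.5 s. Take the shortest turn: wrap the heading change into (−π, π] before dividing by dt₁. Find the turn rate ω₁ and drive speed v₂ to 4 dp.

ω₁ = 0.0367, v₂ = 4.5338

heading to target = atan2(0−2, -3.5−3) = -2.8431
Δθ = wrap(-2.8431 − -2.8798) = 0.0367; ω₁ = Δθ/dt₁ = 0.0367
distance = √((-3.5−3)² + (0−2)²) = 6.8007; v₂ = distance/dt₂ = 4.5338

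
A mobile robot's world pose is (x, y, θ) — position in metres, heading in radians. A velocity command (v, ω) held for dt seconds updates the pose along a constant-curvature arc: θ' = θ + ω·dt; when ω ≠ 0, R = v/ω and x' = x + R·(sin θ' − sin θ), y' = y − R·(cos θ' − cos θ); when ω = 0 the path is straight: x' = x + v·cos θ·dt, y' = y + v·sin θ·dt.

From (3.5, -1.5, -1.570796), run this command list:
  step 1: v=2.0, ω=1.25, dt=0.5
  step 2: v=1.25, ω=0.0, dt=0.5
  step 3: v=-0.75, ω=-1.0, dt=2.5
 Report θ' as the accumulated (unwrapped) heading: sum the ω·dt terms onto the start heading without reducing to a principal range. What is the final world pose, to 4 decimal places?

(5.0010, -1.7886, -3.4458)

step 1: θ'=-0.9458 (R=1.6000) → pose (3.8025, -2.4362, -0.9458)
step 2: θ'=-0.9458 (straight) → pose (4.1681, -2.9430, -0.9458)
step 3: θ'=-3.4458 (R=0.7500) → pose (5.0010, -1.7886, -3.4458)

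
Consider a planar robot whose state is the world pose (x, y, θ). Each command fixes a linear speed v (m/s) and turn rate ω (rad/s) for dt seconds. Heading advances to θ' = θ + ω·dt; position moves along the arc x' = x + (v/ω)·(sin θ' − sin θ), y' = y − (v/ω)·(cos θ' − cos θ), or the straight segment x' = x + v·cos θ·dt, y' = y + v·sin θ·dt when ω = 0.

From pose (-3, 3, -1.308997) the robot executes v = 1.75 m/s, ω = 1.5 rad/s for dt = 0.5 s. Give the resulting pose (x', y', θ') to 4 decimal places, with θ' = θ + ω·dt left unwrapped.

(-2.4918, 2.3129, -0.5590)

θ' = -1.3090 + 1.5·0.5 = -0.5590
R = v/ω = 1.75/1.5 = 1.1667
x' = -3 + 1.1667·(sin -0.5590 − sin -1.3090) = -2.4918
y' = 3 − 1.1667·(cos -0.5590 − cos -1.3090) = 2.3129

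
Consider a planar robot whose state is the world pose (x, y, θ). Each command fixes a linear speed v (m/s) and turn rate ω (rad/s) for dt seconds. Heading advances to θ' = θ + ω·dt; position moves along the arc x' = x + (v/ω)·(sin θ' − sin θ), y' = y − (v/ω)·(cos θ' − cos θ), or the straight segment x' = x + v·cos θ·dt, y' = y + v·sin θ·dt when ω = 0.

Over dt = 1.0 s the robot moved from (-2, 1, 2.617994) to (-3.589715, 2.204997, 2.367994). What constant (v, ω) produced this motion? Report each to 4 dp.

v = 2.0000, ω = -0.2500

Δθ = 2.367994 − 2.617994 = -0.250000
ω = Δθ/dt = -0.250000/1.0 = -0.2500
R = Δx/(sin θ' − sin θ) = -8.0000
v = R·ω = -8.0000·-0.2500 = 2.0000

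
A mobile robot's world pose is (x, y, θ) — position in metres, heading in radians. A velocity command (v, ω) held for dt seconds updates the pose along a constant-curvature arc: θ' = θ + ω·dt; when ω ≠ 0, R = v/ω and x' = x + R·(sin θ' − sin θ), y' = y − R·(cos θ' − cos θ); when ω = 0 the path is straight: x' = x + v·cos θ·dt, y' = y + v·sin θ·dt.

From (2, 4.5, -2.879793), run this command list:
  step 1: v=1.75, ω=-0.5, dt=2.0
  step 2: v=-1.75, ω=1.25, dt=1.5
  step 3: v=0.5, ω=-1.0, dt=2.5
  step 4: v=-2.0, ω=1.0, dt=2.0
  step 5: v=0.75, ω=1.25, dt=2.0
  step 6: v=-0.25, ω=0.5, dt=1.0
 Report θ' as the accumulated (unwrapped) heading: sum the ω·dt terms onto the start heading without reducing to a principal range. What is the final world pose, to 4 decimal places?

(3.2684, 3.5077, 0.4952)

step 1: θ'=-3.8798 (R=-3.5000) → pose (-1.2612, 5.2919, -3.8798)
step 2: θ'=-2.0048 (R=-1.4000) → pose (0.9511, 5.7387, -2.0048)
step 3: θ'=-4.5048 (R=-0.5000) → pose (0.0082, 5.8459, -4.5048)
step 4: θ'=-2.5048 (R=-2.0000) → pose (3.1545, 4.6501, -2.5048)
step 5: θ'=-0.0048 (R=0.6000) → pose (3.5084, 3.5677, -0.0048)
step 6: θ'=0.4952 (R=-0.5000) → pose (3.2684, 3.5077, 0.4952)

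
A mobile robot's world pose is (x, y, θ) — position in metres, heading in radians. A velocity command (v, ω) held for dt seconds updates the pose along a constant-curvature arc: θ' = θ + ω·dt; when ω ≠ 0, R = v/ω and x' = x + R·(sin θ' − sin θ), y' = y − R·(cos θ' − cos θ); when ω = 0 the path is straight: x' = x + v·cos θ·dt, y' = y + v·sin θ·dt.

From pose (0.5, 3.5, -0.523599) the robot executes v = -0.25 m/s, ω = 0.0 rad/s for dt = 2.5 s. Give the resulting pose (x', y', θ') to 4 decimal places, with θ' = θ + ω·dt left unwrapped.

θ' = -0.5236 + 0.0·2.5 = -0.5236
ω = 0 → straight: x' = 0.5 + -0.25·cos(-0.5236)·2.5 = -0.0413
y' = 3.5 + -0.25·sin(-0.5236)·2.5 = 3.8125

(-0.0413, 3.8125, -0.5236)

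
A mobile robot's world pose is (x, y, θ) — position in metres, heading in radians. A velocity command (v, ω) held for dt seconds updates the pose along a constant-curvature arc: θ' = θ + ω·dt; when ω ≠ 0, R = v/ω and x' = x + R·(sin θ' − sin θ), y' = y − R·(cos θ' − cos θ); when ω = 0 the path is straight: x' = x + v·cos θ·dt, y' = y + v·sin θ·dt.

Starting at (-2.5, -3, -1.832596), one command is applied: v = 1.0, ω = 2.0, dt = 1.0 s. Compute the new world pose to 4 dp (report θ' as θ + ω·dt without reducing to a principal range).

(-1.9337, -3.6224, 0.1674)

θ' = -1.8326 + 2.0·1.0 = 0.1674
R = v/ω = 1.0/2.0 = 0.5000
x' = -2.5 + 0.5000·(sin 0.1674 − sin -1.8326) = -1.9337
y' = -3 − 0.5000·(cos 0.1674 − cos -1.8326) = -3.6224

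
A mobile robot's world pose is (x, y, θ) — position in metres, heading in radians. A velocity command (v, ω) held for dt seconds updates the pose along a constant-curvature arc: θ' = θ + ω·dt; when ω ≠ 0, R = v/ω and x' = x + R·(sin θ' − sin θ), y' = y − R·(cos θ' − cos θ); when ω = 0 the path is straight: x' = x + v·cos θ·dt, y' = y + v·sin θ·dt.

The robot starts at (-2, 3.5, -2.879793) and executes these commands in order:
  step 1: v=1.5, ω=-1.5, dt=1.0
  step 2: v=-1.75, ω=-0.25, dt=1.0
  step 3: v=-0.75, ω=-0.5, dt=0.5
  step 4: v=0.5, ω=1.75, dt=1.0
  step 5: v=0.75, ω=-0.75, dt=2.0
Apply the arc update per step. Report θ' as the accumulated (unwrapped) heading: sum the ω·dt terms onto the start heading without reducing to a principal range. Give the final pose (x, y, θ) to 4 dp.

(-4.1536, 3.3085, -4.6298)

step 1: θ'=-4.3798 (R=-1.0000) → pose (-3.2040, 4.1394, -4.3798)
step 2: θ'=-4.6298 (R=7.0000) → pose (-2.8443, 2.4315, -4.6298)
step 3: θ'=-4.8798 (R=1.5000) → pose (-2.8601, 2.0578, -4.8798)
step 4: θ'=-3.1298 (R=0.2857) → pose (-3.1452, 2.3911, -3.1298)
step 5: θ'=-4.6298 (R=-1.0000) → pose (-4.1536, 3.3085, -4.6298)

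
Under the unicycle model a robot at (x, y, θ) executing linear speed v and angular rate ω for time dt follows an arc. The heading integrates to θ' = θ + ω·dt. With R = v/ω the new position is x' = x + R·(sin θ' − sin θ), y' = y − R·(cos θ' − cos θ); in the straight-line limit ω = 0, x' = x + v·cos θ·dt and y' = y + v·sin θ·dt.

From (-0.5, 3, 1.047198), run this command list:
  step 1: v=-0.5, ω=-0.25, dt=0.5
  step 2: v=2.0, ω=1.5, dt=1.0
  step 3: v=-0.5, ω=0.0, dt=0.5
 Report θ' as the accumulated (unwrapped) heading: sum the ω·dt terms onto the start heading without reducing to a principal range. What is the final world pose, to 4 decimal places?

(-0.6341, 4.4355, 2.4222)

step 1: θ'=0.9222 (R=2.0000) → pose (-0.6382, 2.7919, 0.9222)
step 2: θ'=2.4222 (R=1.3333) → pose (-0.8222, 4.6002, 2.4222)
step 3: θ'=2.4222 (straight) → pose (-0.6341, 4.4355, 2.4222)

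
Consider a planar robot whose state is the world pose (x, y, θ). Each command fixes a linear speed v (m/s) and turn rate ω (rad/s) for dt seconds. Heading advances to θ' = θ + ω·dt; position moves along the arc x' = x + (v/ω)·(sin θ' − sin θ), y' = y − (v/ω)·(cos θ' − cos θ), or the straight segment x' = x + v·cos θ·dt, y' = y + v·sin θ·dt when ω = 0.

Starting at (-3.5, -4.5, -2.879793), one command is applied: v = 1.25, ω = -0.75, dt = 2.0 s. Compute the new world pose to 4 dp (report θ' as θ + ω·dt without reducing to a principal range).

θ' = -2.8798 + -0.75·2.0 = -4.3798
R = v/ω = 1.25/-0.75 = -1.6667
x' = -3.5 + -1.6667·(sin -4.3798 − sin -2.8798) = -5.5067
y' = -4.5 − -1.6667·(cos -4.3798 − cos -2.8798) = -3.4343

(-5.5067, -3.4343, -4.3798)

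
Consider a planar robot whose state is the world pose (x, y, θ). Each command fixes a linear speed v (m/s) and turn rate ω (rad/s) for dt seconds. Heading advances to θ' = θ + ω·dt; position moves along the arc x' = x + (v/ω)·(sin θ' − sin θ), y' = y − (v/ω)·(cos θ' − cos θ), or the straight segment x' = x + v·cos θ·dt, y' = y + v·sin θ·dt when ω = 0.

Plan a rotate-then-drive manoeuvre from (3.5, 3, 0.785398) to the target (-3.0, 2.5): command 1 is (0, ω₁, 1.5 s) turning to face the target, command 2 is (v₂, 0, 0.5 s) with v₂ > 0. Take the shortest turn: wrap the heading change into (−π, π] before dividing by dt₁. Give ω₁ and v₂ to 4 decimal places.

ω₁ = 1.6220, v₂ = 13.0384

heading to target = atan2(2.5−3, -3−3.5) = -3.0648
Δθ = wrap(-3.0648 − 0.7854) = 2.4330; ω₁ = Δθ/dt₁ = 1.6220
distance = √((-3−3.5)² + (2.5−3)²) = 6.5192; v₂ = distance/dt₂ = 13.0384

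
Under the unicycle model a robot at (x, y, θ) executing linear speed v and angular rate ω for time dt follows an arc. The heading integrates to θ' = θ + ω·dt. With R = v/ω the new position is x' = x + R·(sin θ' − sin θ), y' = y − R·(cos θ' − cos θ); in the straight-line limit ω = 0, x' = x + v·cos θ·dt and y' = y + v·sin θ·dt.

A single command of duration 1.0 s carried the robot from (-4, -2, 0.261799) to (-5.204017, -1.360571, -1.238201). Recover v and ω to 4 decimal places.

Δθ = -1.238201 − 0.261799 = -1.500000
ω = Δθ/dt = -1.500000/1.0 = -1.5000
R = Δx/(sin θ' − sin θ) = 1.0000
v = R·ω = 1.0000·-1.5000 = -1.5000

v = -1.5000, ω = -1.5000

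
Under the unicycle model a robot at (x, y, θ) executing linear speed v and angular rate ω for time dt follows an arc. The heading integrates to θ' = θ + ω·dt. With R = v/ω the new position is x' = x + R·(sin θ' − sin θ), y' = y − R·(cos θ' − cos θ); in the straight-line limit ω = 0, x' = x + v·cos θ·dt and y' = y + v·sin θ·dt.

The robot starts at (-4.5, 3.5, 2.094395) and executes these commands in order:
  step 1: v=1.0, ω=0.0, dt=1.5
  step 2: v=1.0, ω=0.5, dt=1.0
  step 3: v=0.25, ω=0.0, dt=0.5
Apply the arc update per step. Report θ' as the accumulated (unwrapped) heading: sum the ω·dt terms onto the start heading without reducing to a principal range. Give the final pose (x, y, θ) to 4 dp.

step 1: θ'=2.0944 (straight) → pose (-5.2500, 4.7990, 2.0944)
step 2: θ'=2.5944 (R=2.0000) → pose (-5.9415, 5.5070, 2.5944)
step 3: θ'=2.5944 (straight) → pose (-6.0482, 5.5720, 2.5944)

(-6.0482, 5.5720, 2.5944)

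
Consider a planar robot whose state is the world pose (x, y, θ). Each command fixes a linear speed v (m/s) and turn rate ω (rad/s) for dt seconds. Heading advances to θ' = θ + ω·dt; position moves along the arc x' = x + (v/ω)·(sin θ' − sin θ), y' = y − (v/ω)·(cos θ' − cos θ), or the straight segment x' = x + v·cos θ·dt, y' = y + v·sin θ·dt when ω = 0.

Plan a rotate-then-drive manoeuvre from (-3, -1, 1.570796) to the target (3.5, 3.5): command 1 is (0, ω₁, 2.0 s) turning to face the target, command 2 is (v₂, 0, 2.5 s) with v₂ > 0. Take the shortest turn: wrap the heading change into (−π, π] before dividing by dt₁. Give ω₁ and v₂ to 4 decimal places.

heading to target = atan2(3.5−-1, 3.5−-3) = 0.6055
Δθ = wrap(0.6055 − 1.5708) = -0.9653; ω₁ = Δθ/dt₁ = -0.4826
distance = √((3.5−-3)² + (3.5−-1)²) = 7.9057; v₂ = distance/dt₂ = 3.1623

ω₁ = -0.4826, v₂ = 3.1623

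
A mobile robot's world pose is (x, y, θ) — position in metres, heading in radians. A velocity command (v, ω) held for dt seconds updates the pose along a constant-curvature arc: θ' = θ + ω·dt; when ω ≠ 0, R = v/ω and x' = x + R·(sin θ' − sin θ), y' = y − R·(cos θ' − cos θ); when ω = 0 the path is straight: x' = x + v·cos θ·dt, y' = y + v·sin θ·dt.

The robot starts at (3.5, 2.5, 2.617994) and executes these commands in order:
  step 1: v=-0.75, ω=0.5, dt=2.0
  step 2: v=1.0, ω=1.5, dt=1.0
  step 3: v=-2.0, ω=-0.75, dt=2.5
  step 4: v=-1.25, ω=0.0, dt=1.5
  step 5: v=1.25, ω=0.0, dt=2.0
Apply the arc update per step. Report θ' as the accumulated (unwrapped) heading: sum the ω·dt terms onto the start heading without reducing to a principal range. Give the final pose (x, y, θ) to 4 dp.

step 1: θ'=3.6180 (R=-1.5000) → pose (4.9379, 2.4661, 3.6180)
step 2: θ'=5.1180 (R=0.6667) → pose (4.6310, 1.6106, 5.1180)
step 3: θ'=3.2430 (R=2.6667) → pose (6.8114, 5.3157, 3.2430)
step 4: θ'=3.2430 (straight) → pose (8.6768, 5.5055, 3.2430)
step 5: θ'=3.2430 (straight) → pose (6.1896, 5.2525, 3.2430)

(6.1896, 5.2525, 3.2430)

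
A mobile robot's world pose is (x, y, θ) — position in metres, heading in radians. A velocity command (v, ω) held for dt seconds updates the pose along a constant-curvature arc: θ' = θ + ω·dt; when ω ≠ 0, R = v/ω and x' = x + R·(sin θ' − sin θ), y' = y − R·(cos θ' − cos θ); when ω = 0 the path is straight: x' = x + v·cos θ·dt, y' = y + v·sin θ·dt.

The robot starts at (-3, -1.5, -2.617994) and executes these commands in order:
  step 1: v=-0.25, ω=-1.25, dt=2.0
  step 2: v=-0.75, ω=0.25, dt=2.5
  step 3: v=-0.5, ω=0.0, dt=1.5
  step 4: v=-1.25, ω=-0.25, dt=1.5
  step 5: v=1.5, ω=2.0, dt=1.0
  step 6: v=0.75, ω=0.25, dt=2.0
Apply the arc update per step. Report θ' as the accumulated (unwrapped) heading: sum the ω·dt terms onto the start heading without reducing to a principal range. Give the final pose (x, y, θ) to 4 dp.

step 1: θ'=-5.1180 (R=0.2000) → pose (-2.7162, -1.7521, -5.1180)
step 2: θ'=-4.4930 (R=-3.0000) → pose (-2.8877, -3.5888, -4.4930)
step 3: θ'=-4.4930 (straight) → pose (-2.7245, -4.3208, -4.4930)
step 4: θ'=-4.8680 (R=5.0000) → pose (-2.6651, -6.1839, -4.8680)
step 5: θ'=-2.8680 (R=0.7500) → pose (-3.6086, -5.3455, -2.8680)
step 6: θ'=-2.3680 (R=3.0000) → pose (-4.8942, -6.0877, -2.3680)

(-4.8942, -6.0877, -2.3680)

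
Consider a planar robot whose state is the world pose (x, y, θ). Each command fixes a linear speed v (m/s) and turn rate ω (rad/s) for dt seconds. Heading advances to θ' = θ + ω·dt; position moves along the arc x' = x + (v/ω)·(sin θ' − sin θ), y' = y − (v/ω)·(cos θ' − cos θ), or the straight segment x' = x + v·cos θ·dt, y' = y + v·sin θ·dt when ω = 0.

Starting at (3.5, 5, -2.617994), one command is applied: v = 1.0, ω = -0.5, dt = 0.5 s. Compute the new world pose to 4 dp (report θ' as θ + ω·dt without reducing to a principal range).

(3.0404, 4.8064, -2.8680)

θ' = -2.6180 + -0.5·0.5 = -2.8680
R = v/ω = 1.0/-0.5 = -2.0000
x' = 3.5 + -2.0000·(sin -2.8680 − sin -2.6180) = 3.0404
y' = 5 − -2.0000·(cos -2.8680 − cos -2.6180) = 4.8064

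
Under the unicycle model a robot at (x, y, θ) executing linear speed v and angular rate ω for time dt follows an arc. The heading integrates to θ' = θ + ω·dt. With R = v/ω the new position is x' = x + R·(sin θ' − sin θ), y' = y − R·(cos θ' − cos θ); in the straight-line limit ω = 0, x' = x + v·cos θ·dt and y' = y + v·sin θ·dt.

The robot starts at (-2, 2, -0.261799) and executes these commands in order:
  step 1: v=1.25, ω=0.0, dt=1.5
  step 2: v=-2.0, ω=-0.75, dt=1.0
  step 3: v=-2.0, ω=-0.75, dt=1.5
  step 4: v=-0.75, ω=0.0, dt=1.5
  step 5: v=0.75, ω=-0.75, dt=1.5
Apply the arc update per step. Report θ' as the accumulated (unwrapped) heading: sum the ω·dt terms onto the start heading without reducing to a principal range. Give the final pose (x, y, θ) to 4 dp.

(-2.1102, 6.0136, -3.2618)

step 1: θ'=-0.2618 (straight) → pose (-0.1889, 1.5147, -0.2618)
step 2: θ'=-1.0118 (R=2.6667) → pose (-1.7595, 2.6763, -1.0118)
step 3: θ'=-2.1368 (R=2.6667) → pose (-1.7495, 5.5206, -2.1368)
step 4: θ'=-2.1368 (straight) → pose (-1.1462, 6.4701, -2.1368)
step 5: θ'=-3.2618 (R=-1.0000) → pose (-2.1102, 6.0136, -3.2618)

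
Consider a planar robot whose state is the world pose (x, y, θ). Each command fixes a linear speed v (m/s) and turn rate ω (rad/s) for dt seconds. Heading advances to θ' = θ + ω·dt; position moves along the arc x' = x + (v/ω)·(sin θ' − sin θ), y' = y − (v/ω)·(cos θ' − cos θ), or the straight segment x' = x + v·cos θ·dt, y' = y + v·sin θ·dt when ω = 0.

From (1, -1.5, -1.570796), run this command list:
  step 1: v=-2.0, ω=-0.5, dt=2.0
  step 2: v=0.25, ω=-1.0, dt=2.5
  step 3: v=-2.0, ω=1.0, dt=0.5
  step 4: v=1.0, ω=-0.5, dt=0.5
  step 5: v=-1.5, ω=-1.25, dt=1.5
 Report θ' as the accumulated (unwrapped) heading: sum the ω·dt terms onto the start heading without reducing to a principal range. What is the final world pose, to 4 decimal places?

step 1: θ'=-2.5708 (R=4.0000) → pose (2.8388, 1.8659, -2.5708)
step 2: θ'=-5.0708 (R=-0.2500) → pose (2.4696, 2.1639, -5.0708)
step 3: θ'=-4.5708 (R=-2.0000) → pose (2.3625, 1.1801, -4.5708)
step 4: θ'=-4.8208 (R=-2.0000) → pose (2.3543, 1.6788, -4.8208)
step 5: θ'=-6.6958 (R=1.2000) → pose (0.6801, 0.7093, -6.6958)

(0.6801, 0.7093, -6.6958)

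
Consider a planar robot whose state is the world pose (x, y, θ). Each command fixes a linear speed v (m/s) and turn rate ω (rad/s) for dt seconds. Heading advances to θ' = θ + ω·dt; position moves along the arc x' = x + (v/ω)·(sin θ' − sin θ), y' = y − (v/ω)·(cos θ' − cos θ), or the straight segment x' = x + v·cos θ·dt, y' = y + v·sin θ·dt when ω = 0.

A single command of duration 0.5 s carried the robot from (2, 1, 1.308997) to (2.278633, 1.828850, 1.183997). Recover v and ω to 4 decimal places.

Δθ = 1.183997 − 1.308997 = -0.125000
ω = Δθ/dt = -0.125000/0.5 = -0.2500
R = −Δy/(cos θ' − cos θ) = -7.0000
v = R·ω = -7.0000·-0.2500 = 1.7500

v = 1.7500, ω = -0.2500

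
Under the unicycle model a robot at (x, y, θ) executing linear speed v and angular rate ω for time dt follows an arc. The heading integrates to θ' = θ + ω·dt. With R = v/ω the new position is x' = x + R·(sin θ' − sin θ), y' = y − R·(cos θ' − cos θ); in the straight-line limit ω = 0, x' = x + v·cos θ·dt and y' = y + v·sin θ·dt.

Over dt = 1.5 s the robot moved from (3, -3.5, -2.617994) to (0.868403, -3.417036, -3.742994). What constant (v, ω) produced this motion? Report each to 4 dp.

Δθ = -3.742994 − -2.617994 = -1.125000
ω = Δθ/dt = -1.125000/1.5 = -0.7500
R = Δx/(sin θ' − sin θ) = -2.0000
v = R·ω = -2.0000·-0.7500 = 1.5000

v = 1.5000, ω = -0.7500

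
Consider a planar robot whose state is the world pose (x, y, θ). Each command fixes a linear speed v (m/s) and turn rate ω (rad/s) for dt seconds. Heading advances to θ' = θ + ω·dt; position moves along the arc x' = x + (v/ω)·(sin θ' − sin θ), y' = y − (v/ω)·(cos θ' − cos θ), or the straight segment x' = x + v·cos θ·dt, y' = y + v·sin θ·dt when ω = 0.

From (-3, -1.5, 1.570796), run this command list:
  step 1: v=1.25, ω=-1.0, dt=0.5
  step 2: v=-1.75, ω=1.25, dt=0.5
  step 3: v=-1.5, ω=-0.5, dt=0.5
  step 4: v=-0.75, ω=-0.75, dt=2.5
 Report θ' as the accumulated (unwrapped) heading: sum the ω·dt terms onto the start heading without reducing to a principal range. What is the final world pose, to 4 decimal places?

(-4.4158, -3.2791, -0.4292)

step 1: θ'=1.0708 (R=-1.2500) → pose (-2.8470, -0.9007, 1.0708)
step 2: θ'=1.6958 (R=-1.4000) → pose (-3.0074, -1.7465, 1.6958)
step 3: θ'=1.4458 (R=3.0000) → pose (-3.0074, -2.4945, 1.4458)
step 4: θ'=-0.4292 (R=1.0000) → pose (-4.4158, -3.2791, -0.4292)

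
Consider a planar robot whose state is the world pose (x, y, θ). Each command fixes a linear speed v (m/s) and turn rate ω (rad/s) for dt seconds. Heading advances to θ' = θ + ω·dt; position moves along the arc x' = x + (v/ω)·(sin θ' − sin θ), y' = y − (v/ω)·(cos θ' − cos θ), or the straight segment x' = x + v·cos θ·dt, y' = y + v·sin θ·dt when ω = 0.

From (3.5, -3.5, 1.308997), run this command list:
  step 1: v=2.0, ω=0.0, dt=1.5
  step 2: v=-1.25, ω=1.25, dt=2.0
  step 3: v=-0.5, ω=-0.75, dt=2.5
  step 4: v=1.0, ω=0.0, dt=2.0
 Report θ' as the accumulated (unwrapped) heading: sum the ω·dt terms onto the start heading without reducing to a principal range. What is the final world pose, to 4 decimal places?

step 1: θ'=1.3090 (straight) → pose (4.2765, -0.6022, 1.3090)
step 2: θ'=3.8090 (R=-1.0000) → pose (5.8613, -1.6465, 3.8090)
step 3: θ'=1.9340 (R=0.6667) → pose (6.8971, -1.9332, 1.9340)
step 4: θ'=1.9340 (straight) → pose (6.1866, -0.0637, 1.9340)

(6.1866, -0.0637, 1.9340)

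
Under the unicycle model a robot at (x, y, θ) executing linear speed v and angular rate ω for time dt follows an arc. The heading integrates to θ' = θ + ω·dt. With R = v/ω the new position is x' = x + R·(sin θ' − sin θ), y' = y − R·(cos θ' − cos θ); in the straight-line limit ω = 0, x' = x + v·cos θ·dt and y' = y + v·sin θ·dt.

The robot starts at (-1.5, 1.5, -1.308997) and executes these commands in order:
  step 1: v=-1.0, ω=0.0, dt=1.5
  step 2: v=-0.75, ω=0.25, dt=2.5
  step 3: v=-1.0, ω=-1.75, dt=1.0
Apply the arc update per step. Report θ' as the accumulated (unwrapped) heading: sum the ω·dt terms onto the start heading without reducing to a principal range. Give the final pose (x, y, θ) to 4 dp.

(-2.9007, 5.3747, -2.4340)

step 1: θ'=-1.3090 (straight) → pose (-1.8882, 2.9489, -1.3090)
step 2: θ'=-0.6840 (R=-3.0000) → pose (-2.8903, 4.4976, -0.6840)
step 3: θ'=-2.4340 (R=0.5714) → pose (-2.9007, 5.3747, -2.4340)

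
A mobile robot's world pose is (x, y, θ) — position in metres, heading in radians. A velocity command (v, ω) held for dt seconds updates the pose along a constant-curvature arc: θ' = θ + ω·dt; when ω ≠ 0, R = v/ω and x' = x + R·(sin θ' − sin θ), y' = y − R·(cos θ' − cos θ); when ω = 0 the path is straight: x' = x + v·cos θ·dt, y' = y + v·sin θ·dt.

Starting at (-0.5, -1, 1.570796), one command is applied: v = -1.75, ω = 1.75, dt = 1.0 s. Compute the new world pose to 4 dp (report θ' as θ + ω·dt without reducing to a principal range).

θ' = 1.5708 + 1.75·1.0 = 3.3208
R = v/ω = -1.75/1.75 = -1.0000
x' = -0.5 + -1.0000·(sin 3.3208 − sin 1.5708) = 0.6782
y' = -1 − -1.0000·(cos 3.3208 − cos 1.5708) = -1.9840

(0.6782, -1.9840, 3.3208)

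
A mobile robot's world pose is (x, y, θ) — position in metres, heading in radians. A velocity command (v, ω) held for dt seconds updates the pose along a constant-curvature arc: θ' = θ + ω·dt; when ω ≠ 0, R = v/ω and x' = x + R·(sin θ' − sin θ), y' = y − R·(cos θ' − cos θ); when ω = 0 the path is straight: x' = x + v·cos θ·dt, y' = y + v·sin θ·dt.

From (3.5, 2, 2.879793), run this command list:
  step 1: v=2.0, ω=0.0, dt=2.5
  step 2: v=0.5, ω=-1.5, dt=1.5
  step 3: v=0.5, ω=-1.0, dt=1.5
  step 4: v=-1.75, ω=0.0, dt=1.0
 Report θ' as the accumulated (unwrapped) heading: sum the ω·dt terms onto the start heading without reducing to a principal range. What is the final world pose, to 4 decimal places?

(-1.8911, 5.1415, -0.8702)

step 1: θ'=2.8798 (straight) → pose (-1.3296, 3.2941, 2.8798)
step 2: θ'=0.6298 (R=-0.3333) → pose (-1.4397, 3.8855, 0.6298)
step 3: θ'=-0.8702 (R=-0.5000) → pose (-0.7630, 3.8037, -0.8702)
step 4: θ'=-0.8702 (straight) → pose (-1.8911, 5.1415, -0.8702)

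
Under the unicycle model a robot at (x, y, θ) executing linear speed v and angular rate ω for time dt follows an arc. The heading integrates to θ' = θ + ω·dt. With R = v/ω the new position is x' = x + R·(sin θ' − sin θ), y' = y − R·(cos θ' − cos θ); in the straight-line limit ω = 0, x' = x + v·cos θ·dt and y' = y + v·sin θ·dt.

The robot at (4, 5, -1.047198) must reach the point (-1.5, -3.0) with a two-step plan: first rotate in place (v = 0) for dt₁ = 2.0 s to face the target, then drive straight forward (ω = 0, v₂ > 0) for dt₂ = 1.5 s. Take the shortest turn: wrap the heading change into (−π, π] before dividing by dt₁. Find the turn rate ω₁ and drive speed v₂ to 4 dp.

ω₁ = -0.5629, v₂ = 6.4722

heading to target = atan2(-3−5, -1.5−4) = -2.1731
Δθ = wrap(-2.1731 − -1.0472) = -1.1259; ω₁ = Δθ/dt₁ = -0.5629
distance = √((-1.5−4)² + (-3−5)²) = 9.7082; v₂ = distance/dt₂ = 6.4722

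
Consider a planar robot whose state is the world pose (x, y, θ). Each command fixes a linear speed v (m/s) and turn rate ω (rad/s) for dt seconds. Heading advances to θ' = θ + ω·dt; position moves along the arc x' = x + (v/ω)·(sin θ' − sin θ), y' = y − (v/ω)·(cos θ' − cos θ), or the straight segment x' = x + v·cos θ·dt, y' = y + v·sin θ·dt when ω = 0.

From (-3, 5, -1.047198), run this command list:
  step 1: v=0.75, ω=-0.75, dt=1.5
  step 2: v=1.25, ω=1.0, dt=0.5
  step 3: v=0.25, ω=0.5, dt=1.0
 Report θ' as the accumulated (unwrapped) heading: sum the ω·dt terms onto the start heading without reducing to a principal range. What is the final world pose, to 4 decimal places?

step 1: θ'=-2.1722 (R=-1.0000) → pose (-3.0415, 3.9342, -2.1722)
step 2: θ'=-1.6722 (R=1.2500) → pose (-3.2544, 3.3535, -1.6722)
step 3: θ'=-1.1722 (R=0.5000) → pose (-3.2178, 3.1088, -1.1722)

(-3.2178, 3.1088, -1.1722)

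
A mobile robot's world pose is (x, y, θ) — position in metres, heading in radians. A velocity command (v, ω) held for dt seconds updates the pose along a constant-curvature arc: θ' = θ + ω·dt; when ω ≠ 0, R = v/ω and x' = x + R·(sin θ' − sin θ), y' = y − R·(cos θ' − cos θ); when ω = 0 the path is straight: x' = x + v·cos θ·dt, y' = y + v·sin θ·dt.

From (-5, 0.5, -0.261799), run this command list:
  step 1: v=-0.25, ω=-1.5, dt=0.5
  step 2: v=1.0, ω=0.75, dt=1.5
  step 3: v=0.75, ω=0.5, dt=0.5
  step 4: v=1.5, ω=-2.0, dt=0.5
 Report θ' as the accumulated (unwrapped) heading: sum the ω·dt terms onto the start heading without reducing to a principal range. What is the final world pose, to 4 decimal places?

(-2.7413, -0.0549, -0.6368)

step 1: θ'=-1.0118 (R=0.1667) → pose (-5.0982, 0.5726, -1.0118)
step 2: θ'=0.1132 (R=1.3333) → pose (-3.8172, -0.0451, 0.1132)
step 3: θ'=0.3632 (R=1.5000) → pose (-3.4537, 0.0432, 0.3632)
step 4: θ'=-0.6368 (R=-0.7500) → pose (-2.7413, -0.0549, -0.6368)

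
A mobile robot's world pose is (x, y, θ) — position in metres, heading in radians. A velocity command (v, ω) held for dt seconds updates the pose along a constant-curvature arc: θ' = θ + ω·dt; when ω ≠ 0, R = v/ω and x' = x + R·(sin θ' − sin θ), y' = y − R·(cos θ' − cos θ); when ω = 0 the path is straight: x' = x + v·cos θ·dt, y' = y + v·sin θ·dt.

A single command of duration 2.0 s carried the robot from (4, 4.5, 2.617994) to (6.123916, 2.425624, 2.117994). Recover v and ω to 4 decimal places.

v = -1.5000, ω = -0.2500

Δθ = 2.117994 − 2.617994 = -0.500000
ω = Δθ/dt = -0.500000/2.0 = -0.2500
R = Δx/(sin θ' − sin θ) = 6.0000
v = R·ω = 6.0000·-0.2500 = -1.5000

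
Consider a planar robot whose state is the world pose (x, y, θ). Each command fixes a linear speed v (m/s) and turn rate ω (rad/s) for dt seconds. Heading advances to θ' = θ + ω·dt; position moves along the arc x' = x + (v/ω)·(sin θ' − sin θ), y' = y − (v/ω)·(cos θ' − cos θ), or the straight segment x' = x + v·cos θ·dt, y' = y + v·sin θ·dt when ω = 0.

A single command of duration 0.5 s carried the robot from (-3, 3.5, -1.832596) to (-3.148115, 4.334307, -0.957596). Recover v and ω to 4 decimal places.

Δθ = -0.957596 − -1.832596 = 0.875000
ω = Δθ/dt = 0.875000/0.5 = 1.7500
R = −Δy/(cos θ' − cos θ) = -1.0000
v = R·ω = -1.0000·1.7500 = -1.7500

v = -1.7500, ω = 1.7500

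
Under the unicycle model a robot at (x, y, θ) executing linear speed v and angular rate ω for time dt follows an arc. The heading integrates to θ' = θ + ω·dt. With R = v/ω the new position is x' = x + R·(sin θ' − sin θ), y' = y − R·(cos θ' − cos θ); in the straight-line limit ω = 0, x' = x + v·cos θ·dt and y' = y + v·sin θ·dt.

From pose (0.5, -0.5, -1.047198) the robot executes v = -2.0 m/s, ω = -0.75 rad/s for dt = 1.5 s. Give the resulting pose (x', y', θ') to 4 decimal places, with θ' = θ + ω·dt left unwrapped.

θ' = -1.0472 + -0.75·1.5 = -2.1722
R = v/ω = -2.0/-0.75 = 2.6667
x' = 0.5 + 2.6667·(sin -2.1722 − sin -1.0472) = 0.6106
y' = -0.5 − 2.6667·(cos -2.1722 − cos -1.0472) = 2.3421

(0.6106, 2.3421, -2.1722)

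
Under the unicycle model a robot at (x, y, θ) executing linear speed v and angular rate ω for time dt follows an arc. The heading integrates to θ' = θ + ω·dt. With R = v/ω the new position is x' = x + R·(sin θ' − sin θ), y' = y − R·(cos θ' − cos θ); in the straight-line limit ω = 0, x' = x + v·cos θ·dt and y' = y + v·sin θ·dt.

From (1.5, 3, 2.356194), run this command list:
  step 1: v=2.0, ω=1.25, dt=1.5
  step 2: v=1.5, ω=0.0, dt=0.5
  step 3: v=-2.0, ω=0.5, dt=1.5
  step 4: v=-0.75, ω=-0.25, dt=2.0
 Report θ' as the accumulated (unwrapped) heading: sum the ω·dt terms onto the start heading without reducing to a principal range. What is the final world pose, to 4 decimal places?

(-1.1141, 6.3422, 4.4812)

step 1: θ'=4.2312 (R=1.6000) → pose (-1.0497, 2.6092, 4.2312)
step 2: θ'=4.2312 (straight) → pose (-1.3968, 1.9443, 4.2312)
step 3: θ'=4.9812 (R=-4.0000) → pose (-1.0862, 4.8580, 4.9812)
step 4: θ'=4.4812 (R=3.0000) → pose (-1.1141, 6.3422, 4.4812)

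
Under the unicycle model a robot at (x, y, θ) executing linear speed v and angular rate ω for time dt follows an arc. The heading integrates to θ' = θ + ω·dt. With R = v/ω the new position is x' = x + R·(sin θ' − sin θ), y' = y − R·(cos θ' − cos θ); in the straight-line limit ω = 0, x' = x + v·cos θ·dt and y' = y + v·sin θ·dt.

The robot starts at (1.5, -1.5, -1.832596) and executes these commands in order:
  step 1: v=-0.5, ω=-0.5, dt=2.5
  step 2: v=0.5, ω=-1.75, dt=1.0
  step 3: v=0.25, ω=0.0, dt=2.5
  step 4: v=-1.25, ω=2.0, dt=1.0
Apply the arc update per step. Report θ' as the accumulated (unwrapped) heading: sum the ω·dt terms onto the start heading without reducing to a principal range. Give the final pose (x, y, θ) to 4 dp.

(2.9920, -0.4909, -2.8326)

step 1: θ'=-3.0826 (R=1.0000) → pose (2.4070, -0.7606, -3.0826)
step 2: θ'=-4.8326 (R=-0.2857) → pose (2.1065, -0.4411, -4.8326)
step 3: θ'=-4.8326 (straight) → pose (2.1814, 0.1794, -4.8326)
step 4: θ'=-2.8326 (R=-0.6250) → pose (2.9920, -0.4909, -2.8326)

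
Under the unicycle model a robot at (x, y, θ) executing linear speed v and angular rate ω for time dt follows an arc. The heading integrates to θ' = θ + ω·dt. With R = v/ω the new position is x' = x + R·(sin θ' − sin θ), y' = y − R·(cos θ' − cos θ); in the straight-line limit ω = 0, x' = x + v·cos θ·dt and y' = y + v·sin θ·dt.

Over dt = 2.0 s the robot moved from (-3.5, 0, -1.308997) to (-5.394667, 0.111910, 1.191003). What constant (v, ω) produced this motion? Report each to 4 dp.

v = -1.2500, ω = 1.2500

Δθ = 1.191003 − -1.308997 = 2.500000
ω = Δθ/dt = 2.500000/2.0 = 1.2500
R = Δx/(sin θ' − sin θ) = -1.0000
v = R·ω = -1.0000·1.2500 = -1.2500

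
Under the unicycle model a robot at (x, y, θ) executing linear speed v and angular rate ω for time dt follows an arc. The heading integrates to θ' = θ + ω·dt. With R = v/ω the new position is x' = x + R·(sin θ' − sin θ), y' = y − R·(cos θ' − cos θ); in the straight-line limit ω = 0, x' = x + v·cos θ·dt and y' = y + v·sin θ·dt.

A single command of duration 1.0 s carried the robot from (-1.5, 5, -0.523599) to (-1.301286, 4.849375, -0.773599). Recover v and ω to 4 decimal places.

v = 0.2500, ω = -0.2500

Δθ = -0.773599 − -0.523599 = -0.250000
ω = Δθ/dt = -0.250000/1.0 = -0.2500
R = Δx/(sin θ' − sin θ) = -1.0000
v = R·ω = -1.0000·-0.2500 = 0.2500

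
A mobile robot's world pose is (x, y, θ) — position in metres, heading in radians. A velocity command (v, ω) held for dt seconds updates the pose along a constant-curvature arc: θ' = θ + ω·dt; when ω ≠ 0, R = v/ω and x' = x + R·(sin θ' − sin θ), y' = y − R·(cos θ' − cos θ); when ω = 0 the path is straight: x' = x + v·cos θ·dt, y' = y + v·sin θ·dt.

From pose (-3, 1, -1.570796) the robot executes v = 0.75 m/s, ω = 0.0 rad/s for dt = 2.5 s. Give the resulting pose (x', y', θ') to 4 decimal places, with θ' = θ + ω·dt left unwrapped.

θ' = -1.5708 + 0.0·2.5 = -1.5708
ω = 0 → straight: x' = -3 + 0.75·cos(-1.5708)·2.5 = -3.0000
y' = 1 + 0.75·sin(-1.5708)·2.5 = -0.8750

(-3.0000, -0.8750, -1.5708)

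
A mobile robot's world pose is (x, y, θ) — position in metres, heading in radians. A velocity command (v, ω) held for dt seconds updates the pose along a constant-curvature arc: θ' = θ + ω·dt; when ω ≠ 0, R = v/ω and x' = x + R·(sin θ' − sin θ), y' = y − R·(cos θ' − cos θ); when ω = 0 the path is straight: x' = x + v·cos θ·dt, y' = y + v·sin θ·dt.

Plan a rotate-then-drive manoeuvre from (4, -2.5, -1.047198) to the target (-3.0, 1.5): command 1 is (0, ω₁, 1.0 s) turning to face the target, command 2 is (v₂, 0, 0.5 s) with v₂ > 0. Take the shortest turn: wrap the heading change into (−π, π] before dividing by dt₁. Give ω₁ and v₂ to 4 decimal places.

heading to target = atan2(1.5−-2.5, -3−4) = 2.6224
Δθ = wrap(2.6224 − -1.0472) = -2.6135; ω₁ = Δθ/dt₁ = -2.6135
distance = √((-3−4)² + (1.5−-2.5)²) = 8.0623; v₂ = distance/dt₂ = 16.1245

ω₁ = -2.6135, v₂ = 16.1245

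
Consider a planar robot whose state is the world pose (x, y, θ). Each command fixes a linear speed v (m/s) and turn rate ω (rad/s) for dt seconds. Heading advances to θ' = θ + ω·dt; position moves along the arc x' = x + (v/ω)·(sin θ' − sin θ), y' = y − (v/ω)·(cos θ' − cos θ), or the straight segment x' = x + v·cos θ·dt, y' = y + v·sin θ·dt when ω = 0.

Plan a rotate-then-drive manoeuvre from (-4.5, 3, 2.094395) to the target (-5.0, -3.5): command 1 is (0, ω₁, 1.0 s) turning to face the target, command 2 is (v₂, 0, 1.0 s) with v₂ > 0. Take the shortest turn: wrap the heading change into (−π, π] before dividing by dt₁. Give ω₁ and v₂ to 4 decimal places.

ω₁ = 2.5412, v₂ = 6.5192

heading to target = atan2(-3.5−3, -5−-4.5) = -1.6476
Δθ = wrap(-1.6476 − 2.0944) = 2.5412; ω₁ = Δθ/dt₁ = 2.5412
distance = √((-5−-4.5)² + (-3.5−3)²) = 6.5192; v₂ = distance/dt₂ = 6.5192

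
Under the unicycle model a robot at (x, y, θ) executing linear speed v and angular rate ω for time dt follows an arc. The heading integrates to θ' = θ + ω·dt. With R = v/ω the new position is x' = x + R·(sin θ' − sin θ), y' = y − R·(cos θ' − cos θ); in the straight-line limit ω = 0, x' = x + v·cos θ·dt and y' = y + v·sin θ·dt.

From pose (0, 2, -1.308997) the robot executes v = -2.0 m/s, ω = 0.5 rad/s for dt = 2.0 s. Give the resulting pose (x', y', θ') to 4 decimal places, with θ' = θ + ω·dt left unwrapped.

(-2.6473, 4.7753, -0.3090)

θ' = -1.3090 + 0.5·2.0 = -0.3090
R = v/ω = -2.0/0.5 = -4.0000
x' = 0 + -4.0000·(sin -0.3090 − sin -1.3090) = -2.6473
y' = 2 − -4.0000·(cos -0.3090 − cos -1.3090) = 4.7753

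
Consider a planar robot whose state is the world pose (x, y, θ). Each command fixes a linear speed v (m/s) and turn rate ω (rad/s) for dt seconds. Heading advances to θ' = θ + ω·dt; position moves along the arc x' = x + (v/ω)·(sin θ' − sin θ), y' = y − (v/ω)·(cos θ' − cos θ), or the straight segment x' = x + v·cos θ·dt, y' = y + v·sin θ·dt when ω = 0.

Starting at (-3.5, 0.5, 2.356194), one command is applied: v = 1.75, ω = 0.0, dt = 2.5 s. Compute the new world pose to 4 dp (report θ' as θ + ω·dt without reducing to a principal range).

θ' = 2.3562 + 0.0·2.5 = 2.3562
ω = 0 → straight: x' = -3.5 + 1.75·cos(2.3562)·2.5 = -6.5936
y' = 0.5 + 1.75·sin(2.3562)·2.5 = 3.5936

(-6.5936, 3.5936, 2.3562)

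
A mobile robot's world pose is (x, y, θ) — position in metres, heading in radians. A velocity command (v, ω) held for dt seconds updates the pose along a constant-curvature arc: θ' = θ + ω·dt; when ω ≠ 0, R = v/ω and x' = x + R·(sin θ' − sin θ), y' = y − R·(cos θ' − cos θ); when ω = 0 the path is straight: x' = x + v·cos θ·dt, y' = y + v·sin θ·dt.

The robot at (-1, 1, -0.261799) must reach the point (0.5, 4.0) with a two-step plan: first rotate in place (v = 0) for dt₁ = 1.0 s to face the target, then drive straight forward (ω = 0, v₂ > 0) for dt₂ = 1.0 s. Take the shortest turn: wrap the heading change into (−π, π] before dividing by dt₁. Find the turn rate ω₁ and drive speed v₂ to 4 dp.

heading to target = atan2(4−1, 0.5−-1) = 1.1071
Δθ = wrap(1.1071 − -0.2618) = 1.3689; ω₁ = Δθ/dt₁ = 1.3689
distance = √((0.5−-1)² + (4−1)²) = 3.3541; v₂ = distance/dt₂ = 3.3541

ω₁ = 1.3689, v₂ = 3.3541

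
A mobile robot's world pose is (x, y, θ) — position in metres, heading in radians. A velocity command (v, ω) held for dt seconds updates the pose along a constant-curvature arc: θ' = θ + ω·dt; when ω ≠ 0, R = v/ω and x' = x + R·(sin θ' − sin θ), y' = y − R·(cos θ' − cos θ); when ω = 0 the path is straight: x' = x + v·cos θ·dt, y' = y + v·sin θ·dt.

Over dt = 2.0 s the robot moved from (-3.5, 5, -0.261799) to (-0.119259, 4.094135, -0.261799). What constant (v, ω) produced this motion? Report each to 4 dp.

Δθ = -0.261799 − -0.261799 = 0.000000
ω = Δθ/dt = 0.000000/2.0 = 0.0000
ω = 0 → v = (Δx·cos θ + Δy·sin θ)/dt = 1.7500

v = 1.7500, ω = 0.0000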